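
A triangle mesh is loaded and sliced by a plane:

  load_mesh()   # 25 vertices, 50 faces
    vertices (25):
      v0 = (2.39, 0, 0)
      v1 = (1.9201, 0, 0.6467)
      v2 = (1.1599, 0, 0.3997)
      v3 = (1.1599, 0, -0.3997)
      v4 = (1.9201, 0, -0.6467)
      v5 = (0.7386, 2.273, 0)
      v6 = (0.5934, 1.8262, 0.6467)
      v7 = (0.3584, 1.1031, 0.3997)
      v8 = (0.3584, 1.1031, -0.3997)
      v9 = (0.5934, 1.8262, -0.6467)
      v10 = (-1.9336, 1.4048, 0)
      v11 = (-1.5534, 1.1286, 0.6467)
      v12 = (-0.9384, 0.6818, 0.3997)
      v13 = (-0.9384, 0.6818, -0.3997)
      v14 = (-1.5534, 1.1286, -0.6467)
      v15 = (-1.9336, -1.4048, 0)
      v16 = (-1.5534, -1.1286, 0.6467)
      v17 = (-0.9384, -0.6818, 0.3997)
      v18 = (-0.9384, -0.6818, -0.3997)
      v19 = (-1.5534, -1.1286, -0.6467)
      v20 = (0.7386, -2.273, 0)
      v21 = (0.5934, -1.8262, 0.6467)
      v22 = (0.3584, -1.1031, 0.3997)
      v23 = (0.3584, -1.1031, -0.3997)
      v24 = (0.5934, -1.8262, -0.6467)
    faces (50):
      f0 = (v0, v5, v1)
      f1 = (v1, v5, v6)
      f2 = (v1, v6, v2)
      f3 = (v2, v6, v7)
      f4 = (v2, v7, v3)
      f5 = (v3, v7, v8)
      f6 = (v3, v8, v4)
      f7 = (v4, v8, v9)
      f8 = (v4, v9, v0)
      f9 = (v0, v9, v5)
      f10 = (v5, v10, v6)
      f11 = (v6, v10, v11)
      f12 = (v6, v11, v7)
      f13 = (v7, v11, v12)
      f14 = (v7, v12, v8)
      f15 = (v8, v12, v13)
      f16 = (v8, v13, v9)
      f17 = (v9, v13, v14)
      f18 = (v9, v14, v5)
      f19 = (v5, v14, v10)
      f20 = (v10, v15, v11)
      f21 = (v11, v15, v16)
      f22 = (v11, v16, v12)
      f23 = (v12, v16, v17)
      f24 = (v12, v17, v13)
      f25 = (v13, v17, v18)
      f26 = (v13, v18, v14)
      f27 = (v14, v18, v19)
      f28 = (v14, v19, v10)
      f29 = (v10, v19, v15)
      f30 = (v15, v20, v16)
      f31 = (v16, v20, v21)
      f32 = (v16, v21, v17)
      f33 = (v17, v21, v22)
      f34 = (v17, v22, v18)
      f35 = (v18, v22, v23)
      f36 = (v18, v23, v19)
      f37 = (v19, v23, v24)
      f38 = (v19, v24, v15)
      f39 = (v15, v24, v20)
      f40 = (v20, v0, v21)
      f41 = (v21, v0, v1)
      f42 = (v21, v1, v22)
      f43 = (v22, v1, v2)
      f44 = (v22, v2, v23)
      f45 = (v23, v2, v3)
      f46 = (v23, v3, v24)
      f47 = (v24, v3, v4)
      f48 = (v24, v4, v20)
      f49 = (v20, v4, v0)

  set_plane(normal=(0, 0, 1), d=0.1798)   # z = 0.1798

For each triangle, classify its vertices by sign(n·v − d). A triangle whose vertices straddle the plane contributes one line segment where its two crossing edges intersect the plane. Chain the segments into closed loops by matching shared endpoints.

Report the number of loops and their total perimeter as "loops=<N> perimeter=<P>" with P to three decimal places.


loops=2 perimeter=20.098

Straddling triangles (20 of 50):
  (v0,v5,v1) [--+] → (1.06709, 1.64104, 0.1798)–(2.25936, 0, 0.1798)  len=2.0284
  (v1,v5,v6) [+-+] → (1.06709, 1.64104, 0.1798)–(0.69823, 2.14878, 0.1798)  len=0.6276
  (v2,v7,v3) [++-] → (0.578878, 0.799658, 0.1798)–(1.1599, 0, 0.1798)  len=0.9885
  (v3,v7,v8) [-+-] → (0.578878, 0.799658, 0.1798)–(0.3584, 1.1031, 0.1798)  len=0.3751
  (v5,v10,v6) [--+] → (-1.23103, 1.52196, 0.1798)–(0.69823, 2.14878, 0.1798)  len=2.0285
  (v6,v10,v11) [+-+] → (-1.23103, 1.52196, 0.1798)–(-1.82789, 1.32801, 0.1798)  len=0.6276
  (v7,v12,v8) [++-] → (-0.581675, 0.797692, 0.1798)–(0.3584, 1.1031, 0.1798)  len=0.9884
  (v8,v12,v13) [-+-] → (-0.581675, 0.797692, 0.1798)–(-0.9384, 0.6818, 0.1798)  len=0.3751
  (v10,v15,v11) [--+] → (-1.82789, -0.700447, 0.1798)–(-1.82789, 1.32801, 0.1798)  len=2.0285
  (v11,v15,v16) [+-+] → (-1.82789, -0.700447, 0.1798)–(-1.82789, -1.32801, 0.1798)  len=0.6276
  (v12,v17,v13) [++-] → (-0.9384, -0.306699, 0.1798)–(-0.9384, 0.6818, 0.1798)  len=0.9885
  (v13,v17,v18) [-+-] → (-0.9384, -0.306699, 0.1798)–(-0.9384, -0.6818, 0.1798)  len=0.3751
  (v15,v20,v16) [--+] → (0.101362, -1.95483, 0.1798)–(-1.82789, -1.32801, 0.1798)  len=2.0285
  (v16,v20,v21) [+-+] → (0.101362, -1.95483, 0.1798)–(0.69823, -2.14878, 0.1798)  len=0.6276
  (v17,v22,v18) [++-] → (0.00167456, -0.987208, 0.1798)–(-0.9384, -0.6818, 0.1798)  len=0.9884
  (v18,v22,v23) [-+-] → (0.00167456, -0.987208, 0.1798)–(0.3584, -1.1031, 0.1798)  len=0.3751
  (v20,v0,v21) [--+] → (1.8905, -0.507733, 0.1798)–(0.69823, -2.14878, 0.1798)  len=2.0284
  (v21,v0,v1) [+-+] → (1.8905, -0.507733, 0.1798)–(2.25936, 0, 0.1798)  len=0.6276
  (v22,v2,v23) [++-] → (0.939422, -0.303442, 0.1798)–(0.3584, -1.1031, 0.1798)  len=0.9885
  (v23,v2,v3) [-+-] → (0.939422, -0.303442, 0.1798)–(1.1599, 0, 0.1798)  len=0.3751

Chained into 2 loop(s):
  loop 1: 10 segments, perimeter = 13.2803
  loop 2: 10 segments, perimeter = 6.8177
Total perimeter = 20.098


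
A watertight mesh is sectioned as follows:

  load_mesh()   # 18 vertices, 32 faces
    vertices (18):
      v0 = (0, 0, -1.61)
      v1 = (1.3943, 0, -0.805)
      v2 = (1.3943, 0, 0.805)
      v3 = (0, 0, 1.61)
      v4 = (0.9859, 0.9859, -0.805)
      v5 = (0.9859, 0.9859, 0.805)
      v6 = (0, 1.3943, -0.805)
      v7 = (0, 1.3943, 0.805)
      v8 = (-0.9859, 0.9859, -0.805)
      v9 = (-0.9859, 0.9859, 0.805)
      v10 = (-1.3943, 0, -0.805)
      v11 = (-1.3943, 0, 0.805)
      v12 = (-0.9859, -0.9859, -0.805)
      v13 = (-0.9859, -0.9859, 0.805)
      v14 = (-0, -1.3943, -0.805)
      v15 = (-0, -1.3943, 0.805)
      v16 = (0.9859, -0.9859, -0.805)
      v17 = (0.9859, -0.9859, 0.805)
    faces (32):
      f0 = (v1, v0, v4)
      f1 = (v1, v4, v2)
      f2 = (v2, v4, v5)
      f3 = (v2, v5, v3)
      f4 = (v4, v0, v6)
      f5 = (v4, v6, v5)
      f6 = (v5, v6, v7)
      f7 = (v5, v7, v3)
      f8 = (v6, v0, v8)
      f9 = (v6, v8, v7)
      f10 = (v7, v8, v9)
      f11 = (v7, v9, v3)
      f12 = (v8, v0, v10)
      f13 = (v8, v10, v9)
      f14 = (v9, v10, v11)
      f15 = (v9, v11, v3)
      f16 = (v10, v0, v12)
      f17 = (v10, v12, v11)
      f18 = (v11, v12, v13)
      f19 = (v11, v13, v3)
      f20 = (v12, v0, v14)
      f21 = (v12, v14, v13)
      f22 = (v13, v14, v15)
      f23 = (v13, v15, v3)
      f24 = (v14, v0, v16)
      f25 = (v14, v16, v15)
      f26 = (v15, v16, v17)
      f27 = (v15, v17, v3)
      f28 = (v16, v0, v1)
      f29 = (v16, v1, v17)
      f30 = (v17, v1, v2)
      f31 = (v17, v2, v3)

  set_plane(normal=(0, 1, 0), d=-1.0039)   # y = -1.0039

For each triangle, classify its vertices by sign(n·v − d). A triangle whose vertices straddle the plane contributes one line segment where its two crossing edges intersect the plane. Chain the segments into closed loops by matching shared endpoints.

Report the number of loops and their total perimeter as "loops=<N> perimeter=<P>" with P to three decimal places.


Straddling triangles (8 of 32):
  (v12,v0,v14) [++-] → (0, -1.0039, -1.0304)–(-0.942447, -1.0039, -0.805)  len=0.9690
  (v12,v14,v13) [+-+] → (-0.942447, -1.0039, -0.805)–(-0.942447, -1.0039, 0.73404)  len=1.5390
  (v13,v14,v15) [+--] → (-0.942447, -1.0039, 0.73404)–(-0.942447, -1.0039, 0.805)  len=0.0710
  (v13,v15,v3) [+-+] → (-0.942447, -1.0039, 0.805)–(0, -1.0039, 1.0304)  len=0.9690
  (v14,v0,v16) [-++] → (0, -1.0039, -1.0304)–(0.942447, -1.0039, -0.805)  len=0.9690
  (v14,v16,v15) [-+-] → (0.942447, -1.0039, -0.805)–(0.942447, -1.0039, -0.73404)  len=0.0710
  (v15,v16,v17) [-++] → (0.942447, -1.0039, -0.73404)–(0.942447, -1.0039, 0.805)  len=1.5390
  (v15,v17,v3) [-++] → (0.942447, -1.0039, 0.805)–(0, -1.0039, 1.0304)  len=0.9690

Chained into 1 loop(s):
  loop 1: 8 segments, perimeter = 7.0961
Total perimeter = 7.096

loops=1 perimeter=7.096


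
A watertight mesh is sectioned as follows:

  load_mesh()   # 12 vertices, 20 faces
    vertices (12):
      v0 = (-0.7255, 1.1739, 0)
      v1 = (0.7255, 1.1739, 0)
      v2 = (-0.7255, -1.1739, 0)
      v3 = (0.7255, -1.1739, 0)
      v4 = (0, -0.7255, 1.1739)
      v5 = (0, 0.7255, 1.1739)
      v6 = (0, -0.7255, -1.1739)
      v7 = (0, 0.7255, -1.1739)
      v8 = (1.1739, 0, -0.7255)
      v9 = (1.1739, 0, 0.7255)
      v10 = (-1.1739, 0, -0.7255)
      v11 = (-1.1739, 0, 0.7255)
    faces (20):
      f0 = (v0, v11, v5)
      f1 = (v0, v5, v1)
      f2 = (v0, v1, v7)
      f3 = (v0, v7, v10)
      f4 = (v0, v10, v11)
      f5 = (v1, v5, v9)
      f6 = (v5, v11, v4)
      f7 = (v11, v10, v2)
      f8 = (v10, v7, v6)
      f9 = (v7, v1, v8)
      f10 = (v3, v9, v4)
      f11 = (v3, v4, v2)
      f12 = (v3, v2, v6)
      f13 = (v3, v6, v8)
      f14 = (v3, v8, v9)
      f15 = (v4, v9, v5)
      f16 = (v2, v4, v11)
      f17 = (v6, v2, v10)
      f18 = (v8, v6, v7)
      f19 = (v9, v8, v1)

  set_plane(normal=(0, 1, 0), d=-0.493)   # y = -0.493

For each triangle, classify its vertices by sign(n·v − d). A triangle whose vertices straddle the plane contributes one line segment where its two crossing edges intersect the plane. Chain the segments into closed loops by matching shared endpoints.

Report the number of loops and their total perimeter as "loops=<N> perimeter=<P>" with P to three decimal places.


loops=1 perimeter=6.741

Straddling triangles (10 of 20):
  (v5,v11,v4) [++-] → (-0.376198, -0.493, 1.0302)–(0, -0.493, 1.1739)  len=0.4027
  (v11,v10,v2) [++-] → (-0.985587, -0.493, -0.420813)–(-0.985587, -0.493, 0.420813)  len=0.8416
  (v10,v7,v6) [++-] → (0, -0.493, -1.1739)–(-0.376198, -0.493, -1.0302)  len=0.4027
  (v3,v9,v4) [-+-] → (0.985587, -0.493, 0.420813)–(0.376198, -0.493, 1.0302)  len=0.8618
  (v3,v6,v8) [--+] → (0.376198, -0.493, -1.0302)–(0.985587, -0.493, -0.420813)  len=0.8618
  (v3,v8,v9) [-++] → (0.985587, -0.493, -0.420813)–(0.985587, -0.493, 0.420813)  len=0.8416
  (v4,v9,v5) [-++] → (0.376198, -0.493, 1.0302)–(0, -0.493, 1.1739)  len=0.4027
  (v2,v4,v11) [--+] → (-0.376198, -0.493, 1.0302)–(-0.985587, -0.493, 0.420813)  len=0.8618
  (v6,v2,v10) [--+] → (-0.985587, -0.493, -0.420813)–(-0.376198, -0.493, -1.0302)  len=0.8618
  (v8,v6,v7) [+-+] → (0.376198, -0.493, -1.0302)–(0, -0.493, -1.1739)  len=0.4027

Chained into 1 loop(s):
  loop 1: 10 segments, perimeter = 6.7413
Total perimeter = 6.741


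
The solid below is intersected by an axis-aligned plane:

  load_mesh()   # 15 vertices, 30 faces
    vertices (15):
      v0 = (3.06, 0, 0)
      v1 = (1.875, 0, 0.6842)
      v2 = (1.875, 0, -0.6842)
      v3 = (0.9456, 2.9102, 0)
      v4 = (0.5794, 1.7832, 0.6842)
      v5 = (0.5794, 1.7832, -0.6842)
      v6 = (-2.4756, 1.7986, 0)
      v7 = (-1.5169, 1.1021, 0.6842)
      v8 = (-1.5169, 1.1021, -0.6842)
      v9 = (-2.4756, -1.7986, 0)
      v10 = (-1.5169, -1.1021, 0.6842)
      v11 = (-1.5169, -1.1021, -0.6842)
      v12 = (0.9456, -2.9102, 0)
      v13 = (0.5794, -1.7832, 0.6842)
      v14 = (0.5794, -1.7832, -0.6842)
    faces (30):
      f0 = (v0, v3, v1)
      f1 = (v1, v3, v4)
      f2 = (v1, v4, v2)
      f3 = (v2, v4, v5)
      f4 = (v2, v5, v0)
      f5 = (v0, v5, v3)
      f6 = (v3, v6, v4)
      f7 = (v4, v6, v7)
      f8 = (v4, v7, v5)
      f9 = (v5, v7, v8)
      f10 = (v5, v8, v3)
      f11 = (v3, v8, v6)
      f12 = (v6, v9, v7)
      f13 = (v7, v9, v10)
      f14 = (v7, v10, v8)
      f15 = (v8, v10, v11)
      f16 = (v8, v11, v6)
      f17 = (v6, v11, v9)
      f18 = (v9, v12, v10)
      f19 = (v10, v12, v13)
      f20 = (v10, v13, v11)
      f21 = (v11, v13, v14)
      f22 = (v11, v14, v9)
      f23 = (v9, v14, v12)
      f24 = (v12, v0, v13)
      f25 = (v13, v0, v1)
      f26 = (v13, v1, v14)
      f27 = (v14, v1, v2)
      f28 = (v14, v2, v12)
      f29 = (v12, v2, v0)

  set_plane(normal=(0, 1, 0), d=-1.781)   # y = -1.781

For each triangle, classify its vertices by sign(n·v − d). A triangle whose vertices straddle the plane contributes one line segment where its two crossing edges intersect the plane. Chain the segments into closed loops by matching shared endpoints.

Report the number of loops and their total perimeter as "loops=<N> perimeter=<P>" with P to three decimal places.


loops=2 perimeter=11.726

Straddling triangles (14 of 30):
  (v6,v9,v7) [+-+] → (-2.4756, -1.781, 0)–(-2.46978, -1.781, 0.00415138)  len=0.0071
  (v7,v9,v10) [+-+] → (-2.46978, -1.781, 0.00415138)–(-2.45137, -1.781, 0.0172892)  len=0.0226
  (v6,v11,v9) [++-] → (-2.45137, -1.781, -0.0172892)–(-2.4756, -1.781, 0)  len=0.0298
  (v9,v12,v10) [--+] → (-0.592288, -1.781, 0.427299)–(-2.45137, -1.781, 0.0172892)  len=1.9038
  (v10,v12,v13) [+--] → (-0.592288, -1.781, 0.427299)–(0.572629, -1.781, 0.6842)  len=1.1929
  (v10,v13,v11) [+-+] → (0.572629, -1.781, 0.6842)–(0.572629, -1.781, 0.67978)  len=0.0044
  (v11,v13,v14) [+--] → (0.572629, -1.781, 0.67978)–(0.572629, -1.781, -0.6842)  len=1.3640
  (v11,v14,v9) [+--] → (0.572629, -1.781, -0.6842)–(-2.45137, -1.781, -0.0172892)  len=3.0967
  (v12,v0,v13) [-+-] → (1.76602, -1.781, 0)–(0.58246, -1.781, 0.683356)  len=1.3667
  (v13,v0,v1) [-++] → (0.58246, -1.781, 0.683356)–(0.580998, -1.781, 0.6842)  len=0.0017
  (v13,v1,v14) [-+-] → (0.580998, -1.781, 0.6842)–(0.580998, -1.781, -0.682512)  len=1.3667
  (v14,v1,v2) [-++] → (0.580998, -1.781, -0.682512)–(0.580998, -1.781, -0.6842)  len=0.0017
  (v14,v2,v12) [-+-] → (0.580998, -1.781, -0.6842)–(1.30622, -1.781, -0.26548)  len=0.8374
  (v12,v2,v0) [-++] → (1.30622, -1.781, -0.26548)–(1.76602, -1.781, 0)  len=0.5309

Chained into 2 loop(s):
  loop 1: 8 segments, perimeter = 7.6213
  loop 2: 6 segments, perimeter = 4.1051
Total perimeter = 11.726


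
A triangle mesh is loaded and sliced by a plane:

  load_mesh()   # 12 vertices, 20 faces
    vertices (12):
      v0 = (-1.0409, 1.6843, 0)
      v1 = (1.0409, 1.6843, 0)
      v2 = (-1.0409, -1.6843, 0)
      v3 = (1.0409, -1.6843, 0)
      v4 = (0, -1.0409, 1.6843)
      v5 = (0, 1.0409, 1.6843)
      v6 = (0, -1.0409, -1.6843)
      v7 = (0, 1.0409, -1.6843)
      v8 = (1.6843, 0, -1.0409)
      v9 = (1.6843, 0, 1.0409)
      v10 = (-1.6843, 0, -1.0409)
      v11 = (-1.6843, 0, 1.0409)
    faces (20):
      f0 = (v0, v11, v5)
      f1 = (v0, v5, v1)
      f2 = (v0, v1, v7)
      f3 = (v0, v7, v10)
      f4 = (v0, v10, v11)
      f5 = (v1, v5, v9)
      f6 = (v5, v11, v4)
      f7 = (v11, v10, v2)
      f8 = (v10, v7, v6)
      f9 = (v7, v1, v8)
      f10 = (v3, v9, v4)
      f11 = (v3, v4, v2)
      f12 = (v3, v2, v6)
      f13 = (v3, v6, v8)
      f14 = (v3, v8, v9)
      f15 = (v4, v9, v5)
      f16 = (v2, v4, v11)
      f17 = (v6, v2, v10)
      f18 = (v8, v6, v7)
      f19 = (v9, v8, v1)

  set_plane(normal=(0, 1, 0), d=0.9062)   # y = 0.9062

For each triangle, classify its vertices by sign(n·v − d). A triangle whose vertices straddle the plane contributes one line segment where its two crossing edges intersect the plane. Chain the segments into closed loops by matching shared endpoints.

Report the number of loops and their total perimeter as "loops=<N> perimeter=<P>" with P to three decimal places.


loops=1 perimeter=9.193

Straddling triangles (10 of 20):
  (v0,v11,v5) [+-+] → (-1.33813, 0.9062, 0.480867)–(-0.217961, 0.9062, 1.60104)  len=1.5842
  (v0,v7,v10) [++-] → (-0.217961, 0.9062, -1.60104)–(-1.33813, 0.9062, -0.480867)  len=1.5842
  (v0,v10,v11) [+--] → (-1.33813, 0.9062, -0.480867)–(-1.33813, 0.9062, 0.480867)  len=0.9617
  (v1,v5,v9) [++-] → (0.217961, 0.9062, 1.60104)–(1.33813, 0.9062, 0.480867)  len=1.5842
  (v5,v11,v4) [+--] → (-0.217961, 0.9062, 1.60104)–(0, 0.9062, 1.6843)  len=0.2333
  (v10,v7,v6) [-+-] → (-0.217961, 0.9062, -1.60104)–(0, 0.9062, -1.6843)  len=0.2333
  (v7,v1,v8) [++-] → (1.33813, 0.9062, -0.480867)–(0.217961, 0.9062, -1.60104)  len=1.5842
  (v4,v9,v5) [--+] → (0.217961, 0.9062, 1.60104)–(0, 0.9062, 1.6843)  len=0.2333
  (v8,v6,v7) [--+] → (0, 0.9062, -1.6843)–(0.217961, 0.9062, -1.60104)  len=0.2333
  (v9,v8,v1) [--+] → (1.33813, 0.9062, -0.480867)–(1.33813, 0.9062, 0.480867)  len=0.9617

Chained into 1 loop(s):
  loop 1: 10 segments, perimeter = 9.1934
Total perimeter = 9.193


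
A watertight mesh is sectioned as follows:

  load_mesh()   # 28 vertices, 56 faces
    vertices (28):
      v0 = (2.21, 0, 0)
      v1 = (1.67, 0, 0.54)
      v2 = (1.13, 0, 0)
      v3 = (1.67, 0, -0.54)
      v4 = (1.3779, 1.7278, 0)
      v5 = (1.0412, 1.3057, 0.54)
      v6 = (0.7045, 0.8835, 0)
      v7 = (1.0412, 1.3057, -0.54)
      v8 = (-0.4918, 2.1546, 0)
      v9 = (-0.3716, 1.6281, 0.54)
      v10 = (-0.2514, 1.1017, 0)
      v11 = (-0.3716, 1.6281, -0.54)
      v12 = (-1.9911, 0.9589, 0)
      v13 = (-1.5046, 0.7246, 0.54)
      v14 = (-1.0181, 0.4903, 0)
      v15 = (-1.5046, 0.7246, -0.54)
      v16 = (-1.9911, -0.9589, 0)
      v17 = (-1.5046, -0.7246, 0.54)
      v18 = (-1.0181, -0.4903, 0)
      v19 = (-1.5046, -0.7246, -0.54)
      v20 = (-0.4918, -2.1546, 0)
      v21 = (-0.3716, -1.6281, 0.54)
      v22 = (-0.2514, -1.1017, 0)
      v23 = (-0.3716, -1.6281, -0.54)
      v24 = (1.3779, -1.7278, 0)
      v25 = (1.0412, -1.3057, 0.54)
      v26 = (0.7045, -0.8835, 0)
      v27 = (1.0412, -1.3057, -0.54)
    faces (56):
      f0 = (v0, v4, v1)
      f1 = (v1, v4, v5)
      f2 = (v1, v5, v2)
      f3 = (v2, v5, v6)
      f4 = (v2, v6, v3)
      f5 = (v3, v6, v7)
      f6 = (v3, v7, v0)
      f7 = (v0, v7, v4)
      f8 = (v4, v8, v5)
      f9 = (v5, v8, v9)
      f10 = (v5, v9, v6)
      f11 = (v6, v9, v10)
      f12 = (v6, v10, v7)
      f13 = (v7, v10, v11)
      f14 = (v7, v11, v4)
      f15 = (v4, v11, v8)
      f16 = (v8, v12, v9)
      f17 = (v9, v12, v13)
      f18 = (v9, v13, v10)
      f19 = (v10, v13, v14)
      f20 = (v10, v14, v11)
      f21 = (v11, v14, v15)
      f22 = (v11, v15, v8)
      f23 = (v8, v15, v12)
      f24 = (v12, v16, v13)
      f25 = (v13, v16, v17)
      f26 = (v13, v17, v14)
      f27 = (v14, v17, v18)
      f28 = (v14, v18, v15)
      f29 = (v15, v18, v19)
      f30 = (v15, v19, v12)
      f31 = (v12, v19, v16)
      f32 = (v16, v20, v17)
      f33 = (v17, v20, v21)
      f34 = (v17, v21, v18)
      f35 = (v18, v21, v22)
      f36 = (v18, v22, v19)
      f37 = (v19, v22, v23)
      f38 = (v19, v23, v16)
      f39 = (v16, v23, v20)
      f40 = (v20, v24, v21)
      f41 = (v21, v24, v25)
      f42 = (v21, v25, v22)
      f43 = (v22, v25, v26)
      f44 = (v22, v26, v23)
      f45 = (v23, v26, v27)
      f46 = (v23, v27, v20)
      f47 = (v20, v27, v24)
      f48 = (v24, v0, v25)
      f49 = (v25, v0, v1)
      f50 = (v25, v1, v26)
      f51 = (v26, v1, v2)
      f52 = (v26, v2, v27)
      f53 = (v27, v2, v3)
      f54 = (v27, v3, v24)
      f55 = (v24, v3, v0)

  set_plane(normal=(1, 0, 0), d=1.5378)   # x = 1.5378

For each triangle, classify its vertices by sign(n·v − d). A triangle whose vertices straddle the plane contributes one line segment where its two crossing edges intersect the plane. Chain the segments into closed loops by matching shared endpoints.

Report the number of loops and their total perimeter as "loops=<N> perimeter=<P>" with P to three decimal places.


loops=1 perimeter=6.197

Straddling triangles (14 of 56):
  (v0,v4,v1) [+-+] → (1.5378, 1.39578, 0)–(1.5378, 0.781976, 0.295604)  len=0.6813
  (v1,v4,v5) [+--] → (1.5378, 0.781976, 0.295604)–(1.5378, 0.274513, 0.54)  len=0.5632
  (v1,v5,v2) [+--] → (1.5378, 0.274513, 0.54)–(1.5378, 0, 0.4078)  len=0.3047
  (v2,v6,v3) [--+] → (1.5378, 0.120972, -0.466061)–(1.5378, 0, -0.4078)  len=0.1343
  (v3,v6,v7) [+--] → (1.5378, 0.120972, -0.466061)–(1.5378, 0.274513, -0.54)  len=0.1704
  (v3,v7,v0) [+-+] → (1.5378, 0.274513, -0.54)–(1.5378, 0.750934, -0.310565)  len=0.5288
  (v0,v7,v4) [+--] → (1.5378, 0.750934, -0.310565)–(1.5378, 1.39578, 0)  len=0.7157
  (v24,v0,v25) [-+-] → (1.5378, -1.39578, 0)–(1.5378, -0.750934, 0.310565)  len=0.7157
  (v25,v0,v1) [-++] → (1.5378, -0.750934, 0.310565)–(1.5378, -0.274513, 0.54)  len=0.5288
  (v25,v1,v26) [-+-] → (1.5378, -0.274513, 0.54)–(1.5378, -0.120972, 0.466061)  len=0.1704
  (v26,v1,v2) [-+-] → (1.5378, -0.120972, 0.466061)–(1.5378, 0, 0.4078)  len=0.1343
  (v27,v2,v3) [--+] → (1.5378, 0, -0.4078)–(1.5378, -0.274513, -0.54)  len=0.3047
  (v27,v3,v24) [-+-] → (1.5378, -0.274513, -0.54)–(1.5378, -0.781976, -0.295604)  len=0.5632
  (v24,v3,v0) [-++] → (1.5378, -0.781976, -0.295604)–(1.5378, -1.39578, 0)  len=0.6813

Chained into 1 loop(s):
  loop 1: 14 segments, perimeter = 6.1968
Total perimeter = 6.197


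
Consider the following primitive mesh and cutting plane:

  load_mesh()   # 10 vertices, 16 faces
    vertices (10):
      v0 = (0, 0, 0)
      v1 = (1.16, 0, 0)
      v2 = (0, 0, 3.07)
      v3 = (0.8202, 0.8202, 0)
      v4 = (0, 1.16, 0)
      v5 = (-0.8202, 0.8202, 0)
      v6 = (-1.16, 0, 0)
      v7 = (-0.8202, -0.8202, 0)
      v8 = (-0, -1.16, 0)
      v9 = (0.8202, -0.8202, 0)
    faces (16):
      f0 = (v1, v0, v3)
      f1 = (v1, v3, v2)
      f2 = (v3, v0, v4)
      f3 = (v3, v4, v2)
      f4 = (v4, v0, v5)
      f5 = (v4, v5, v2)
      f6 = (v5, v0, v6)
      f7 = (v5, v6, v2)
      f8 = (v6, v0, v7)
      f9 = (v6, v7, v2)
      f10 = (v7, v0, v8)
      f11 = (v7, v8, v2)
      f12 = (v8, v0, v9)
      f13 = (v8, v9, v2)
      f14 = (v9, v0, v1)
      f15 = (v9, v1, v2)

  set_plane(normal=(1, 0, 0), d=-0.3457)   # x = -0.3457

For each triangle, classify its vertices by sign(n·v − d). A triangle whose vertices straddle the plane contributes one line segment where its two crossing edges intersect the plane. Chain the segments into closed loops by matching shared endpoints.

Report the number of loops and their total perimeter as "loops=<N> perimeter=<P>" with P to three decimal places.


loops=1 perimeter=6.857

Straddling triangles (8 of 16):
  (v4,v0,v5) [++-] → (-0.3457, 0.3457, 0)–(-0.3457, 1.01678, 0)  len=0.6711
  (v4,v5,v2) [+-+] → (-0.3457, 1.01678, 0)–(-0.3457, 0.3457, 1.77605)  len=1.8986
  (v5,v0,v6) [-+-] → (-0.3457, 0.3457, 0)–(-0.3457, 0, 0)  len=0.3457
  (v5,v6,v2) [--+] → (-0.3457, 0, 2.15509)–(-0.3457, 0.3457, 1.77605)  len=0.5130
  (v6,v0,v7) [-+-] → (-0.3457, 0, 0)–(-0.3457, -0.3457, 0)  len=0.3457
  (v6,v7,v2) [--+] → (-0.3457, -0.3457, 1.77605)–(-0.3457, 0, 2.15509)  len=0.5130
  (v7,v0,v8) [-++] → (-0.3457, -0.3457, 0)–(-0.3457, -1.01678, 0)  len=0.6711
  (v7,v8,v2) [-++] → (-0.3457, -1.01678, 0)–(-0.3457, -0.3457, 1.77605)  len=1.8986

Chained into 1 loop(s):
  loop 1: 8 segments, perimeter = 6.8568
Total perimeter = 6.857


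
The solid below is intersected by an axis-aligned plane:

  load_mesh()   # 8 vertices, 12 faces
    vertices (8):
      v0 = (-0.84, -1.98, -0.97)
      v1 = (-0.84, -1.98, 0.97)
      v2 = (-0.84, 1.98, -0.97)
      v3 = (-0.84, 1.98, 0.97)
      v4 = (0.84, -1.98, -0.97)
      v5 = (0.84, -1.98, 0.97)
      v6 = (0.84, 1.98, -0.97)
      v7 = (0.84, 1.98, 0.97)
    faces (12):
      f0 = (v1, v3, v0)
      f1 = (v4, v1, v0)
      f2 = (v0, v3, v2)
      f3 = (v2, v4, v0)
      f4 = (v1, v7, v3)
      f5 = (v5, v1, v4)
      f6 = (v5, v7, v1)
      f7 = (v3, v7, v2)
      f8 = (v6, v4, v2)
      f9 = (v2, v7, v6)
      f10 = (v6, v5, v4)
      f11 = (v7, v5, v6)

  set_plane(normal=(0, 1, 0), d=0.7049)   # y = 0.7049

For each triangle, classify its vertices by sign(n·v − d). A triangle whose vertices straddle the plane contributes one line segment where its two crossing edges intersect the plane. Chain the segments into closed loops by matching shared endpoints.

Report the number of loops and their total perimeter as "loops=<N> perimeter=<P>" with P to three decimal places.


loops=1 perimeter=7.240

Straddling triangles (8 of 12):
  (v1,v3,v0) [-+-] → (-0.84, 0.7049, 0.97)–(-0.84, 0.7049, 0.34533)  len=0.6247
  (v0,v3,v2) [-++] → (-0.84, 0.7049, 0.34533)–(-0.84, 0.7049, -0.97)  len=1.3153
  (v2,v4,v0) [+--] → (-0.299048, 0.7049, -0.97)–(-0.84, 0.7049, -0.97)  len=0.5410
  (v1,v7,v3) [-++] → (0.299048, 0.7049, 0.97)–(-0.84, 0.7049, 0.97)  len=1.1390
  (v5,v7,v1) [-+-] → (0.84, 0.7049, 0.97)–(0.299048, 0.7049, 0.97)  len=0.5410
  (v6,v4,v2) [+-+] → (0.84, 0.7049, -0.97)–(-0.299048, 0.7049, -0.97)  len=1.1390
  (v6,v5,v4) [+--] → (0.84, 0.7049, -0.34533)–(0.84, 0.7049, -0.97)  len=0.6247
  (v7,v5,v6) [+-+] → (0.84, 0.7049, 0.97)–(0.84, 0.7049, -0.34533)  len=1.3153

Chained into 1 loop(s):
  loop 1: 8 segments, perimeter = 7.2400
Total perimeter = 7.240


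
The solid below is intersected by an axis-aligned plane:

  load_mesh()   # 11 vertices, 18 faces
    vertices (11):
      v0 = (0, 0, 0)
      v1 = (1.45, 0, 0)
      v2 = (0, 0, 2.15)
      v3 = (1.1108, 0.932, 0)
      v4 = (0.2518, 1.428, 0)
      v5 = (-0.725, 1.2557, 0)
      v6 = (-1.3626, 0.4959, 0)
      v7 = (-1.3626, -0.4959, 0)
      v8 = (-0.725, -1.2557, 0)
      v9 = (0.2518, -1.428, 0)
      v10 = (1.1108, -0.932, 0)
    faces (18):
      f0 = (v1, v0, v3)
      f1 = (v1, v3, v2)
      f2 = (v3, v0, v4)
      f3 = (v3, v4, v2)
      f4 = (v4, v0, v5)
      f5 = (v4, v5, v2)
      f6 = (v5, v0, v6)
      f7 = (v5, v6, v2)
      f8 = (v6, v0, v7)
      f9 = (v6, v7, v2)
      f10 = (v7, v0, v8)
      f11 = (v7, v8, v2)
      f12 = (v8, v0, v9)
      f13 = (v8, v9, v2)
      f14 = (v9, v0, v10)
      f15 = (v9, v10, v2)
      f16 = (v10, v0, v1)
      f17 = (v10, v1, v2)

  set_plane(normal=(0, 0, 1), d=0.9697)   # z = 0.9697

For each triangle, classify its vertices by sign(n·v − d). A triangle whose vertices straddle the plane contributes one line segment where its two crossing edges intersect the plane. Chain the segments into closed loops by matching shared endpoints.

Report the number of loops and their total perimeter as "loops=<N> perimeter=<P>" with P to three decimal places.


Straddling triangles (9 of 18):
  (v1,v3,v2) [--+] → (0.609803, 0.511646, 0.9697)–(0.796016, 0, 0.9697)  len=0.5445
  (v3,v4,v2) [--+] → (0.138232, 0.783939, 0.9697)–(0.609803, 0.511646, 0.9697)  len=0.5445
  (v4,v5,v2) [--+] → (-0.398008, 0.68935, 0.9697)–(0.138232, 0.783939, 0.9697)  len=0.5445
  (v5,v6,v2) [--+] → (-0.748036, 0.272238, 0.9697)–(-0.398008, 0.68935, 0.9697)  len=0.5445
  (v6,v7,v2) [--+] → (-0.748036, -0.272238, 0.9697)–(-0.748036, 0.272238, 0.9697)  len=0.5445
  (v7,v8,v2) [--+] → (-0.398008, -0.68935, 0.9697)–(-0.748036, -0.272238, 0.9697)  len=0.5445
  (v8,v9,v2) [--+] → (0.138232, -0.783939, 0.9697)–(-0.398008, -0.68935, 0.9697)  len=0.5445
  (v9,v10,v2) [--+] → (0.609803, -0.511646, 0.9697)–(0.138232, -0.783939, 0.9697)  len=0.5445
  (v10,v1,v2) [--+] → (0.796016, 0, 0.9697)–(0.609803, -0.511646, 0.9697)  len=0.5445

Chained into 1 loop(s):
  loop 1: 9 segments, perimeter = 4.9006
Total perimeter = 4.901

loops=1 perimeter=4.901


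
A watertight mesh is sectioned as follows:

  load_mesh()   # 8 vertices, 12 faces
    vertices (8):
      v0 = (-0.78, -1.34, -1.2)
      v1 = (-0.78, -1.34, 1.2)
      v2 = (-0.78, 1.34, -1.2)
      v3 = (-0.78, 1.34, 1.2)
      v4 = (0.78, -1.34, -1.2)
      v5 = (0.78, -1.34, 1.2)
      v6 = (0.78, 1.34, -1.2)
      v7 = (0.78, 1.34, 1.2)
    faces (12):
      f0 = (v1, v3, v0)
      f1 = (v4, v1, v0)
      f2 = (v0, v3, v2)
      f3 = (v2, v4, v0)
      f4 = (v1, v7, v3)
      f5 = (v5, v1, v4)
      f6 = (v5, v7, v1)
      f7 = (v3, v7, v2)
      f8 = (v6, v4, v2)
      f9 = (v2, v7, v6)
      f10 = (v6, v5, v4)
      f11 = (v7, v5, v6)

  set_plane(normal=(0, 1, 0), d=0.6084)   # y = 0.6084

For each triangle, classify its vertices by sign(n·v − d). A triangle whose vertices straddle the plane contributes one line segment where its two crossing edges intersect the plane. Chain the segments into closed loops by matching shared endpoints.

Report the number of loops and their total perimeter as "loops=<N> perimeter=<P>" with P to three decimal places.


loops=1 perimeter=7.920

Straddling triangles (8 of 12):
  (v1,v3,v0) [-+-] → (-0.78, 0.6084, 1.2)–(-0.78, 0.6084, 0.544836)  len=0.6552
  (v0,v3,v2) [-++] → (-0.78, 0.6084, 0.544836)–(-0.78, 0.6084, -1.2)  len=1.7448
  (v2,v4,v0) [+--] → (-0.354143, 0.6084, -1.2)–(-0.78, 0.6084, -1.2)  len=0.4259
  (v1,v7,v3) [-++] → (0.354143, 0.6084, 1.2)–(-0.78, 0.6084, 1.2)  len=1.1341
  (v5,v7,v1) [-+-] → (0.78, 0.6084, 1.2)–(0.354143, 0.6084, 1.2)  len=0.4259
  (v6,v4,v2) [+-+] → (0.78, 0.6084, -1.2)–(-0.354143, 0.6084, -1.2)  len=1.1341
  (v6,v5,v4) [+--] → (0.78, 0.6084, -0.544836)–(0.78, 0.6084, -1.2)  len=0.6552
  (v7,v5,v6) [+-+] → (0.78, 0.6084, 1.2)–(0.78, 0.6084, -0.544836)  len=1.7448

Chained into 1 loop(s):
  loop 1: 8 segments, perimeter = 7.9200
Total perimeter = 7.920


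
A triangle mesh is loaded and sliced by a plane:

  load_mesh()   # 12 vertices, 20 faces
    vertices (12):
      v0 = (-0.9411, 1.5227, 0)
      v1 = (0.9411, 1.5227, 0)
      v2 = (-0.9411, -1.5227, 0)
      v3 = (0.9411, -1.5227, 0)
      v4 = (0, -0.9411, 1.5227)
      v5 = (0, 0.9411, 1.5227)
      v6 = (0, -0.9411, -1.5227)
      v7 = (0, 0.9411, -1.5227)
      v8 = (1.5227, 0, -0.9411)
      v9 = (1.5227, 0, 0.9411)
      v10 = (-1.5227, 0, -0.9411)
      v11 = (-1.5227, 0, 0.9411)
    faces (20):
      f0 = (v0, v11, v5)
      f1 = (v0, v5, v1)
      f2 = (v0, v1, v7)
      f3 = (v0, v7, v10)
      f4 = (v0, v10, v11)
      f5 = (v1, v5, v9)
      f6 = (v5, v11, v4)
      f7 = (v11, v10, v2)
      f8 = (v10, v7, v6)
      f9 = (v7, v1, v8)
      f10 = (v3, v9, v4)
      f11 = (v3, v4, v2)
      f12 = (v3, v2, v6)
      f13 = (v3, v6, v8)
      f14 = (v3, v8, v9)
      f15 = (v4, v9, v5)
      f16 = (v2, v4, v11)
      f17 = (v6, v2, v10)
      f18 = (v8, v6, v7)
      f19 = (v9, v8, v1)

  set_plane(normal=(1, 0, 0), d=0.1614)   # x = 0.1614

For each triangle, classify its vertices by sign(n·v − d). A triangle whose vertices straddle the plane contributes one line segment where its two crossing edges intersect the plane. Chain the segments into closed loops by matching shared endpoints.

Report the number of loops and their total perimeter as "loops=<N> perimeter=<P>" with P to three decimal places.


loops=1 perimeter=9.896

Straddling triangles (10 of 20):
  (v0,v5,v1) [--+] → (0.1614, 1.04085, 1.26155)–(0.1614, 1.5227, 0)  len=1.3504
  (v0,v1,v7) [-+-] → (0.1614, 1.5227, 0)–(0.1614, 1.04085, -1.26155)  len=1.3504
  (v1,v5,v9) [+-+] → (0.1614, 1.04085, 1.26155)–(0.1614, 0.841347, 1.46105)  len=0.2821
  (v7,v1,v8) [-++] → (0.1614, 1.04085, -1.26155)–(0.1614, 0.841347, -1.46105)  len=0.2821
  (v3,v9,v4) [++-] → (0.1614, -0.841347, 1.46105)–(0.1614, -1.04085, 1.26155)  len=0.2821
  (v3,v4,v2) [+--] → (0.1614, -1.04085, 1.26155)–(0.1614, -1.5227, 0)  len=1.3504
  (v3,v2,v6) [+--] → (0.1614, -1.5227, 0)–(0.1614, -1.04085, -1.26155)  len=1.3504
  (v3,v6,v8) [+-+] → (0.1614, -1.04085, -1.26155)–(0.1614, -0.841347, -1.46105)  len=0.2821
  (v4,v9,v5) [-+-] → (0.1614, -0.841347, 1.46105)–(0.1614, 0.841347, 1.46105)  len=1.6827
  (v8,v6,v7) [+--] → (0.1614, -0.841347, -1.46105)–(0.1614, 0.841347, -1.46105)  len=1.6827

Chained into 1 loop(s):
  loop 1: 10 segments, perimeter = 9.8957
Total perimeter = 9.896


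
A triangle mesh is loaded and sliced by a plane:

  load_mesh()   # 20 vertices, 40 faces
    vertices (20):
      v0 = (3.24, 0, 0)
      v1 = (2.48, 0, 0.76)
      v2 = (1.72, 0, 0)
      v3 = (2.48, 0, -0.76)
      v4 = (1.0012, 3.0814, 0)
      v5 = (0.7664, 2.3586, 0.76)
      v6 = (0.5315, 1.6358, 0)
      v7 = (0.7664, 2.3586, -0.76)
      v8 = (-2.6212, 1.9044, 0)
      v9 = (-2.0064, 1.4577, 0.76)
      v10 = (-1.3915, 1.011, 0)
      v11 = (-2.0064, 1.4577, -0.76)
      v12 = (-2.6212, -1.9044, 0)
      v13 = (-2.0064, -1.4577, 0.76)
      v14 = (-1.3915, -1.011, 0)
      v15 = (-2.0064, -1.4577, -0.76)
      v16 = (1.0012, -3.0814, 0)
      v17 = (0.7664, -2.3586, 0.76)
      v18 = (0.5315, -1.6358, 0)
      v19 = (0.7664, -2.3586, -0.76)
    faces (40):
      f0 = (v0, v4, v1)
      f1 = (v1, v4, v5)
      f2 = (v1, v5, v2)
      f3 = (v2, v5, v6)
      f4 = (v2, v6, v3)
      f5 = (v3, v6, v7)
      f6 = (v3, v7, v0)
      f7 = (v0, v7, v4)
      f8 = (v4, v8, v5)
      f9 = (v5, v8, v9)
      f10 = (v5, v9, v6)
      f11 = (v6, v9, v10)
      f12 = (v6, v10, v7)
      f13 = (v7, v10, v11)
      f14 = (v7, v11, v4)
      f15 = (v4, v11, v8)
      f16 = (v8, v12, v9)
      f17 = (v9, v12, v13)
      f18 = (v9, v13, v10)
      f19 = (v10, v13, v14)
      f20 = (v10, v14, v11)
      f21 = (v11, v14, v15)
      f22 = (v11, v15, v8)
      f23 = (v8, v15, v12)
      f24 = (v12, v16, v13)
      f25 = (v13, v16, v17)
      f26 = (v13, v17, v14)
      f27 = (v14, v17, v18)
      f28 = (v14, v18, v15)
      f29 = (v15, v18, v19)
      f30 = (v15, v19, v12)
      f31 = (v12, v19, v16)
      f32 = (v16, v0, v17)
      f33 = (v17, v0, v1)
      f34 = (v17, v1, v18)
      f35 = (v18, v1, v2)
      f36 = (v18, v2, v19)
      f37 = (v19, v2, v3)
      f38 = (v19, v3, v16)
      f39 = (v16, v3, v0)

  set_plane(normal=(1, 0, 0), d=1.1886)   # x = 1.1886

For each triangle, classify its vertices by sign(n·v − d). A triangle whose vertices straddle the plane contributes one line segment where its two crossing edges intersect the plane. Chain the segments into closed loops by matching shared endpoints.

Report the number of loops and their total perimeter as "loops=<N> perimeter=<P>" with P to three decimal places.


Straddling triangles (16 of 40):
  (v0,v4,v1) [+-+] → (1.1886, 2.82347, 0)–(1.1886, 2.69091, 0.0963105)  len=0.1639
  (v1,v4,v5) [+--] → (1.1886, 2.69091, 0.0963105)–(1.1886, 1.77748, 0.76)  len=1.1291
  (v1,v5,v2) [+-+] → (1.1886, 1.77748, 0.76)–(1.1886, 1.31435, 0.423515)  len=0.5725
  (v2,v5,v6) [+--] → (1.1886, 1.31435, 0.423515)–(1.1886, 0.731396, 0)  len=0.7206
  (v2,v6,v3) [+-+] → (1.1886, 0.731396, 0)–(1.1886, 1.08415, -0.256298)  len=0.4360
  (v3,v6,v7) [+--] → (1.1886, 1.08415, -0.256298)–(1.1886, 1.77748, -0.76)  len=0.8570
  (v3,v7,v0) [+-+] → (1.1886, 1.77748, -0.76)–(1.1886, 1.95603, -0.630281)  len=0.2207
  (v0,v7,v4) [+--] → (1.1886, 1.95603, -0.630281)–(1.1886, 2.82347, 0)  len=1.0722
  (v16,v0,v17) [-+-] → (1.1886, -2.82347, 0)–(1.1886, -1.95603, 0.630281)  len=1.0722
  (v17,v0,v1) [-++] → (1.1886, -1.95603, 0.630281)–(1.1886, -1.77748, 0.76)  len=0.2207
  (v17,v1,v18) [-+-] → (1.1886, -1.77748, 0.76)–(1.1886, -1.08415, 0.256298)  len=0.8570
  (v18,v1,v2) [-++] → (1.1886, -1.08415, 0.256298)–(1.1886, -0.731396, 0)  len=0.4360
  (v18,v2,v19) [-+-] → (1.1886, -0.731396, 0)–(1.1886, -1.31435, -0.423515)  len=0.7206
  (v19,v2,v3) [-++] → (1.1886, -1.31435, -0.423515)–(1.1886, -1.77748, -0.76)  len=0.5725
  (v19,v3,v16) [-+-] → (1.1886, -1.77748, -0.76)–(1.1886, -2.69091, -0.0963105)  len=1.1291
  (v16,v3,v0) [-++] → (1.1886, -2.69091, -0.0963105)–(1.1886, -2.82347, 0)  len=0.1639

Chained into 2 loop(s):
  loop 1: 8 segments, perimeter = 5.1719
  loop 2: 8 segments, perimeter = 5.1719
Total perimeter = 10.344

loops=2 perimeter=10.344


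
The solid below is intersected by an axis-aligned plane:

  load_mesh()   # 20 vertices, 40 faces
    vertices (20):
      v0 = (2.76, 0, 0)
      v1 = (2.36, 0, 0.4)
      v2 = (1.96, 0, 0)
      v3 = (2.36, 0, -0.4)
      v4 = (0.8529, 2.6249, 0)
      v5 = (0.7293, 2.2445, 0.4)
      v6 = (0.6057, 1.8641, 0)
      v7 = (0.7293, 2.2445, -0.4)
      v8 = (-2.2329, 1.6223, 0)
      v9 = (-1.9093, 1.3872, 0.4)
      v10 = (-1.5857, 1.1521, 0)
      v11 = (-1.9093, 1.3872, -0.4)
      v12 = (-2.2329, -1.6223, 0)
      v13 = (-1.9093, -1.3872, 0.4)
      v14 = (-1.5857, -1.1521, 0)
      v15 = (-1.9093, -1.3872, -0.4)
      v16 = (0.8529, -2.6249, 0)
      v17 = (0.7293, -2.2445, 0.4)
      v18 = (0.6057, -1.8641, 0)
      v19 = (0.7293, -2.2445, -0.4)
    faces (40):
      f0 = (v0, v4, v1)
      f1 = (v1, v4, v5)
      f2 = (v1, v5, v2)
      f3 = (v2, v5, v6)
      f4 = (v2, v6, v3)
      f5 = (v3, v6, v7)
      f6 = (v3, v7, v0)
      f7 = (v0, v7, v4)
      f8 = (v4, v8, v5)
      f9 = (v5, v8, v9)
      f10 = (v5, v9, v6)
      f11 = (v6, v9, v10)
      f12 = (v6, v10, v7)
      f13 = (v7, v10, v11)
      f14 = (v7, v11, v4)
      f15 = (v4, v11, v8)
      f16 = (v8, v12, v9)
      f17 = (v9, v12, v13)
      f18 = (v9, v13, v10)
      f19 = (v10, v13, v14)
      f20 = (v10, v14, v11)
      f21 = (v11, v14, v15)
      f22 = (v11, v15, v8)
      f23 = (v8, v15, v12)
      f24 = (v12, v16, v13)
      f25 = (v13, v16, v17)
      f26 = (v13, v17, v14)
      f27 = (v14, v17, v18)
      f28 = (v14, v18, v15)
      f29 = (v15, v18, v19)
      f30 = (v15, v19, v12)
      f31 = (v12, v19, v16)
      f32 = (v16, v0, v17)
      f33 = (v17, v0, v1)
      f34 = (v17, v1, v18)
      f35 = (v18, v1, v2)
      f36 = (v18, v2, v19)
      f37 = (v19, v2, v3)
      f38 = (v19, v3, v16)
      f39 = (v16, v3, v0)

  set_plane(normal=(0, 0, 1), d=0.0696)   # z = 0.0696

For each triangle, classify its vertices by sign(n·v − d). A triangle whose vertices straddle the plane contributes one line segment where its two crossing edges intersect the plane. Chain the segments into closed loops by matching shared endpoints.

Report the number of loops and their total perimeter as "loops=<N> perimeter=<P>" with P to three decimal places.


loops=2 perimeter=27.744

Straddling triangles (20 of 40):
  (v0,v4,v1) [--+] → (1.11514, 2.16817, 0.0696)–(2.6904, 0, 0.0696)  len=2.6800
  (v1,v4,v5) [+-+] → (1.11514, 2.16817, 0.0696)–(0.831394, 2.55871, 0.0696)  len=0.4827
  (v1,v5,v2) [++-] → (1.74586, 0.390543, 0.0696)–(2.0296, 0, 0.0696)  len=0.4827
  (v2,v5,v6) [-+-] → (1.74586, 0.390543, 0.0696)–(0.627206, 1.93029, 0.0696)  len=1.9032
  (v4,v8,v5) [--+] → (-1.71748, 1.73056, 0.0696)–(0.831394, 2.55871, 0.0696)  len=2.6800
  (v5,v8,v9) [+-+] → (-1.71748, 1.73056, 0.0696)–(-2.17659, 1.58139, 0.0696)  len=0.4827
  (v5,v9,v6) [++-] → (0.16809, 1.78112, 0.0696)–(0.627206, 1.93029, 0.0696)  len=0.4827
  (v6,v9,v10) [-+-] → (0.16809, 1.78112, 0.0696)–(-1.64201, 1.19301, 0.0696)  len=1.9032
  (v8,v12,v9) [--+] → (-2.17659, -1.09865, 0.0696)–(-2.17659, 1.58139, 0.0696)  len=2.6800
  (v9,v12,v13) [+-+] → (-2.17659, -1.09865, 0.0696)–(-2.17659, -1.58139, 0.0696)  len=0.4827
  (v9,v13,v10) [++-] → (-1.64201, 0.710262, 0.0696)–(-1.64201, 1.19301, 0.0696)  len=0.4827
  (v10,v13,v14) [-+-] → (-1.64201, 0.710262, 0.0696)–(-1.64201, -1.19301, 0.0696)  len=1.9033
  (v12,v16,v13) [--+] → (0.372277, -2.40954, 0.0696)–(-2.17659, -1.58139, 0.0696)  len=2.6800
  (v13,v16,v17) [+-+] → (0.372277, -2.40954, 0.0696)–(0.831394, -2.55871, 0.0696)  len=0.4827
  (v13,v17,v14) [++-] → (-1.18289, -1.34218, 0.0696)–(-1.64201, -1.19301, 0.0696)  len=0.4827
  (v14,v17,v18) [-+-] → (-1.18289, -1.34218, 0.0696)–(0.627206, -1.93029, 0.0696)  len=1.9032
  (v16,v0,v17) [--+] → (2.40666, -0.390543, 0.0696)–(0.831394, -2.55871, 0.0696)  len=2.6800
  (v17,v0,v1) [+-+] → (2.40666, -0.390543, 0.0696)–(2.6904, 0, 0.0696)  len=0.4827
  (v17,v1,v18) [++-] → (0.910948, -1.53975, 0.0696)–(0.627206, -1.93029, 0.0696)  len=0.4827
  (v18,v1,v2) [-+-] → (0.910948, -1.53975, 0.0696)–(2.0296, 0, 0.0696)  len=1.9032

Chained into 2 loop(s):
  loop 1: 10 segments, perimeter = 15.8138
  loop 2: 10 segments, perimeter = 11.9299
Total perimeter = 27.744


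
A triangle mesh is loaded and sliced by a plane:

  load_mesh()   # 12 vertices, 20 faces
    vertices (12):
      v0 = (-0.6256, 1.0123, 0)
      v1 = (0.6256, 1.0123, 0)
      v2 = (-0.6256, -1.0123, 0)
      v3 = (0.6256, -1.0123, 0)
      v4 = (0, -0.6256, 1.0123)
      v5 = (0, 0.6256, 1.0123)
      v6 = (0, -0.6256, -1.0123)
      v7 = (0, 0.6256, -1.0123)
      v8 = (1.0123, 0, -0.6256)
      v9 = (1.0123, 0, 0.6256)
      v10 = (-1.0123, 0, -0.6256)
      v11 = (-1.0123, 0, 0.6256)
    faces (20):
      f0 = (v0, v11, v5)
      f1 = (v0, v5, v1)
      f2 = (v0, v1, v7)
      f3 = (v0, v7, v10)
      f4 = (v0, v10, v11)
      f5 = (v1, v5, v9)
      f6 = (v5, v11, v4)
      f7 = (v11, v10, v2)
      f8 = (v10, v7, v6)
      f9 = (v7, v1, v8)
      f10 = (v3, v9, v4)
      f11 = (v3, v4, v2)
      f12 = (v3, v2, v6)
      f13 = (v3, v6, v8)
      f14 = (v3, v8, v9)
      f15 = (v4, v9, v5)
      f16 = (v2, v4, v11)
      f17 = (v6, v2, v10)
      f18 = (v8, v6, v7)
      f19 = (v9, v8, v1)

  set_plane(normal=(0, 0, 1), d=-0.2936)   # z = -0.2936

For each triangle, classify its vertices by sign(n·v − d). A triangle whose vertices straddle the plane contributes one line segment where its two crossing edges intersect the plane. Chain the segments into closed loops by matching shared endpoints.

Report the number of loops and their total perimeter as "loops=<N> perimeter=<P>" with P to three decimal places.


loops=1 perimeter=6.130

Straddling triangles (10 of 20):
  (v0,v1,v7) [++-] → (0.444156, 0.900144, -0.2936)–(-0.444156, 0.900144, -0.2936)  len=0.8883
  (v0,v7,v10) [+--] → (-0.444156, 0.900144, -0.2936)–(-0.807082, 0.537218, -0.2936)  len=0.5133
  (v0,v10,v11) [+-+] → (-0.807082, 0.537218, -0.2936)–(-1.0123, 0, -0.2936)  len=0.5751
  (v11,v10,v2) [+-+] → (-1.0123, 0, -0.2936)–(-0.807082, -0.537218, -0.2936)  len=0.5751
  (v7,v1,v8) [-+-] → (0.444156, 0.900144, -0.2936)–(0.807082, 0.537218, -0.2936)  len=0.5133
  (v3,v2,v6) [++-] → (-0.444156, -0.900144, -0.2936)–(0.444156, -0.900144, -0.2936)  len=0.8883
  (v3,v6,v8) [+--] → (0.444156, -0.900144, -0.2936)–(0.807082, -0.537218, -0.2936)  len=0.5133
  (v3,v8,v9) [+-+] → (0.807082, -0.537218, -0.2936)–(1.0123, 0, -0.2936)  len=0.5751
  (v6,v2,v10) [-+-] → (-0.444156, -0.900144, -0.2936)–(-0.807082, -0.537218, -0.2936)  len=0.5133
  (v9,v8,v1) [+-+] → (1.0123, 0, -0.2936)–(0.807082, 0.537218, -0.2936)  len=0.5751

Chained into 1 loop(s):
  loop 1: 10 segments, perimeter = 6.1300
Total perimeter = 6.130
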